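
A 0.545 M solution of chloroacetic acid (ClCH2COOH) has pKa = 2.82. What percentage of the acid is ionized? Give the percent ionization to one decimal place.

ClCH2COOH ⇌ ClCH2COO- + H+; let x = [H+] at equilibrium.
Ka = 10^(−2.82) = 1.51 × 10^-3
Solve x² + 0.00151x − 0.000823 = 0 → x = 2.79 × 10^-2 M
Fraction ionized = 2.79 × 10^-2 / 0.545 = 0.0512 → 5.1%

5.1%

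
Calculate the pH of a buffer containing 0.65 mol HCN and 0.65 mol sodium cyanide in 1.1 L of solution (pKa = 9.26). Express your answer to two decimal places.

pH = 9.26

pH = pKa + log([A⁻]/[HA]) = 9.26 + log(0.65/0.65)
pH = 9.26 + (+0.000) = 9.26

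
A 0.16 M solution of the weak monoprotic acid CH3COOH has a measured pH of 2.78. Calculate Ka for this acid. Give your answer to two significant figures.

[H+] = 10^(-2.78) = 1.66 × 10^-3 M
At equilibrium [HA] = 0.16 − 1.66 × 10^-3 = 1.58 × 10^-1 M
Ka = [H+][A-]/[HA] = (1.66 × 10^-3)² / 1.58 × 10^-1 = 1.7 × 10^-5

Ka = 1.7 × 10^-5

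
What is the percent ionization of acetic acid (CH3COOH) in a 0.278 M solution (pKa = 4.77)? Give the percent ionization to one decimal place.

CH3COOH ⇌ CH3COO- + H+; let x = [H+] at equilibrium.
Ka = 10^(−4.77) = 1.70 × 10^-5
x ≈ √(Ka·C₀) = √(1.70 × 10^-5 × 0.278) = 2.17 × 10^-3 M
% ionization = x/C₀ × 100% = 2.17 × 10^-3/0.278 × 100% = 0.8%

0.8%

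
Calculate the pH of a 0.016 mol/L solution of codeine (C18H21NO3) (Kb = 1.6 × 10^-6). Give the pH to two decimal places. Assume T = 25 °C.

pH = 10.20

C18H21NO3 + H2O ⇌ C18H22NO3+ + OH-
From the ICE table, Kb = [OH-]²/(0.016 − [OH-]) = 1.6 × 10^-6.
Assume [OH-] ≪ 0.016: [OH-] ≈ √(1.6 × 10^-6 × 0.016) = 1.60 × 10^-4 M
Check: 1% ionized — well under 5%, approximation valid.
pOH = 3.80, so pH = 14.00 − pOH = 10.20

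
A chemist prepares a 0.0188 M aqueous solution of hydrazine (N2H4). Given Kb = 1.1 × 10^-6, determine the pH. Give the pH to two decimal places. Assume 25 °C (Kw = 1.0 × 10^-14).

N2H4 + H2O ⇌ N2H5+ + OH-
Kb = x²/(0.0188 − x) = 1.1 × 10^-6
Assume x ≪ 0.0188: x ≈ √(1.1 × 10^-6 × 0.0188) = 1.44 × 10^-4 M
(x/C₀ = 0.76% < 5%, so the approximation holds.)
pOH = 3.84, so pH = 14.00 − pOH = 10.16

pH = 10.16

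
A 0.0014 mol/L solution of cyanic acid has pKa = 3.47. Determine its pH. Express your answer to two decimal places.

pH = 3.27

HOCN ⇌ OCN- + H+
Ka = 10^(−3.47) = 3.39 × 10^-4
Let x = [H+] at equilibrium. Ka = x²/(0.0014 − x).
Here C₀/Ka ≈ 4.13, so the small-x approximation fails. Use the quadratic:
x = [−0.000339 + √(0.000339² + 1.9e-06)]/2 = 5.40 × 10^-4 M
pH = −log[H+] = −log(5.40 × 10^-4) = 3.27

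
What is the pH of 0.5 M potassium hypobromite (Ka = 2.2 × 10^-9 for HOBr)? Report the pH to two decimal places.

pH = 11.18

OBr- is the conjugate base of the weak acid HOBr.
Kb = Kw/Ka = 1.0×10^-14 / 2.2 × 10^-9 = 4.55 × 10^-6
From the ICE table, Kb = [OH-]²/(0.5 − [OH-]) = 4.55 × 10^-6.
Assume [OH-] ≪ 0.5: [OH-] ≈ √(4.55 × 10^-6 × 0.5) = 1.51 × 10^-3 M
pOH = −log(1.51 × 10^-3) = 2.82; pH = 14.00 − 2.82 = 11.18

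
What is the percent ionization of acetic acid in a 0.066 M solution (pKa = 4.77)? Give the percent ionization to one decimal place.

1.6%

CH3COOH ⇌ CH3COO- + H+; let x = [H+] at equilibrium.
Ka = 10^(−4.77) = 1.70 × 10^-5
x ≈ √(Ka·C₀) = √(1.70 × 10^-5 × 0.066) = 1.06 × 10^-3 M
% ionization = x/C₀ × 100% = 1.06 × 10^-3/0.066 × 100% = 1.6%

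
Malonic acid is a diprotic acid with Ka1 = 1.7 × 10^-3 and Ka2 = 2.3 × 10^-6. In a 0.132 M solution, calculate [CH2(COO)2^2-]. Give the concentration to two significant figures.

2.3 × 10^-6 M

First ionization gives [H+] ≈ [CH2(COOH)COO-] = 1.42 × 10^-2 M.
Second step: Ka2 = [H+][CH2(COO)2^2-]/[CH2(COOH)COO-] ≈ [CH2(COO)2^2-] (since [H+] ≈ [CH2(COOH)COO-]).
So [CH2(COO)2^2-] ≈ Ka2.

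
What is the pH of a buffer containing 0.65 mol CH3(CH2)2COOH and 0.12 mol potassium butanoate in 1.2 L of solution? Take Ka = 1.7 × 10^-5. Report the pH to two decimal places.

pH = 4.04

pKa = −log(1.7 × 10^-5) = 4.770
Using pH = pKa + log([base]/[acid]) with [base]/[acid] = 0.12/0.65:
pH = 4.770 + (-0.734) = 4.04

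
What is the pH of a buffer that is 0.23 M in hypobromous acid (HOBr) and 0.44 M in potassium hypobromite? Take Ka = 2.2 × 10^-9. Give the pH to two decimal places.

pH = 8.94

pKa = −log(2.2 × 10^-9) = 8.658
Using pH = pKa + log([base]/[acid]) with [base]/[acid] = 0.44/0.23:
pH = 8.658 + (+0.282) = 8.94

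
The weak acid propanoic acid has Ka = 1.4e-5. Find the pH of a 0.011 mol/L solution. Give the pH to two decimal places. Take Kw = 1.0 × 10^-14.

pH = 3.41

CH3CH2COOH ⇌ CH3CH2COO- + H+
Ka = x²/(0.011 − x) = 1.4 × 10^-5
Neglecting x in the denominator: x = √(1.4 × 10^-5 × 0.011) = 3.92 × 10^-4 M
(x/C₀ = 3.6% < 5%, so the approximation holds.)
pH = −log(3.92 × 10^-4) = 3.41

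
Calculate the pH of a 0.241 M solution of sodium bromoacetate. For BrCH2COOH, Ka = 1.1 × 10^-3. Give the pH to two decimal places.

pH = 8.17

BrCH2COO- is the conjugate base of the weak acid BrCH2COOH.
Kb = Kw/Ka = 1.0×10^-14 / 1.1 × 10^-3 = 9.09 × 10^-12
From the ICE table, Kb = x²/(0.241 − x) = 9.09 × 10^-12.
Neglecting x in the denominator: x = √(9.09 × 10^-12 × 0.241) = 1.48 × 10^-6 M
(x/C₀ = 0.00061% < 5%, so the approximation holds.)
pOH = −log(1.48 × 10^-6) = 5.83; pH = 14.00 − 5.83 = 8.17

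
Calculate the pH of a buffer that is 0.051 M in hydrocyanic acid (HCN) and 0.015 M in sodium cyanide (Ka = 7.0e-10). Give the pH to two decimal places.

pH = 8.62

pKa = −log(7.0 × 10^-10) = 9.155
pH = pKa + log([A⁻]/[HA]) = 9.155 + log(0.015/0.051)
pH = 9.155 + (-0.531) = 8.62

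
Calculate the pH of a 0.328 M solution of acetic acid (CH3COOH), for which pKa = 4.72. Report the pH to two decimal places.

pH = 2.60

CH3COOH ⇌ CH3COO- + H+
Ka = 10^(−4.72) = 1.91 × 10^-5
Let x = [H+] at equilibrium. Ka = x²/(0.328 − x).
Neglecting x in the denominator: x = √(1.91 × 10^-5 × 0.328) = 2.50 × 10^-3 M
(x/C₀ = 0.76% < 5%, so the approximation holds.)
pH = −log[H+] = −log(2.50 × 10^-3) = 2.60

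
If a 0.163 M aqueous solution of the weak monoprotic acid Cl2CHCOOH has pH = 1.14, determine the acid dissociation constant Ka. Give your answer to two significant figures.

Ka = 5.8 × 10^-2

[H+] = 10^(-1.14) = 7.24 × 10^-2 M
At equilibrium [HA] = 0.163 − 7.24 × 10^-2 = 9.06 × 10^-2 M
Ka = [H+][A-]/[HA] = (7.24 × 10^-2)² / 9.06 × 10^-2 = 5.8 × 10^-2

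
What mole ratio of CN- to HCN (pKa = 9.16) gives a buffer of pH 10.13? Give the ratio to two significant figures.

ratio = 9.3

pH = pKa + log(r) ⇒ log(r) = 10.13 − 9.16 = +0.97
r = [CN-]/[HCN] = 10^(+0.97) = 9.33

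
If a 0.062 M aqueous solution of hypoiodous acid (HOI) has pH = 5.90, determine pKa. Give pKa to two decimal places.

pKa = 10.59

[H+] = 10^(-5.90) = 1.26 × 10^-6 M
At equilibrium [HA] = 0.062 − 1.26 × 10^-6 = 6.20 × 10^-2 M
Ka = [H+][A-]/[HA] = (1.26 × 10^-6)² / 6.20 × 10^-2 = 2.56 × 10^-11
pKa = -log(2.56 × 10^-11) = 10.59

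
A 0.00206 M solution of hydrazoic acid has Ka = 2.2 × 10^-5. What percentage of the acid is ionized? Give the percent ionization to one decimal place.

HN3 ⇌ N3- + H+; let x = [H+] at equilibrium.
Solve x² + 2.2e-05x − 4.53e-08 = 0 → x = 2.02 × 10^-4 M
Fraction ionized = 2.02 × 10^-4 / 0.00206 = 0.0981 → 9.8%

9.8%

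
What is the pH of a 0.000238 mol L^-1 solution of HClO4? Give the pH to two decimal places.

pH = 3.62

HClO4 is a strong acid and dissociates completely, so [H+] = 0.000238 M.
pH = -log(0.000238) = 3.62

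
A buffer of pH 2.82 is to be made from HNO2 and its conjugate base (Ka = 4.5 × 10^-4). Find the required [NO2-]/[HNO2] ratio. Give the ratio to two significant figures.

ratio = 0.30

pKa = -log(4.5 × 10^-4) = 3.347
pH = pKa + log(r) ⇒ log(r) = 2.82 − 3.347 = -0.527
r = [NO2-]/[HNO2] = 10^(-0.527) = 0.297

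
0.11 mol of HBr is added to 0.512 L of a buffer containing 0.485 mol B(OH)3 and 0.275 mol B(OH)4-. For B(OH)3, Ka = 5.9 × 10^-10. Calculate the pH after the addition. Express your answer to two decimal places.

After neutralization: n(B(OH)3) = 0.595 mol, n(B(OH)4-) = 0.165 mol.
pKa = −log(5.9 × 10^-10) = 9.229
Henderson–Hasselbalch with mole ratio 0.165/0.595: pH = 9.229 + (-0.557)

pH = 8.67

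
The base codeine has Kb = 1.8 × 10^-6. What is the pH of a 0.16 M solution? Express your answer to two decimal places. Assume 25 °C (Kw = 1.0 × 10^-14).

C18H21NO3 + H2O ⇌ C18H22NO3+ + OH-
From the ICE table, Kb = x²/(0.16 − x) = 1.8 × 10^-6.
Since Kb ≪ C₀, x ≈ √(Kb·C₀) = 5.37 × 10^-4 M.
(x/C₀ = 0.34% < 5%, so the approximation holds.)
pOH = −log(5.37 × 10^-4) = 3.27; pH = 14.00 − 3.27 = 10.73

pH = 10.73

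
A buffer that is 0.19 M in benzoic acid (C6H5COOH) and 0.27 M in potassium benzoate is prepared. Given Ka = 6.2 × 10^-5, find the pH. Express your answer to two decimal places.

pKa = −log(6.2 × 10^-5) = 4.208
Using pH = pKa + log([base]/[acid]) with [base]/[acid] = 0.27/0.19:
pH = 4.208 + (+0.153) = 4.36

pH = 4.36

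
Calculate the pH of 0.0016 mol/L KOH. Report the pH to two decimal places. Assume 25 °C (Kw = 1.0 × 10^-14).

pH = 11.20

KOH is a strong base; [OH-] = 0.0016 M.
pOH = -log(0.0016) = 2.80
pH = 14.00 - 2.80 = 11.20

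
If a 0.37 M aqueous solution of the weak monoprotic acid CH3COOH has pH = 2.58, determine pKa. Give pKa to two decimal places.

pKa = 4.73

[H+] = 10^(-2.58) = 2.63 × 10^-3 M
At equilibrium [HA] = 0.37 − 2.63 × 10^-3 = 3.67 × 10^-1 M
Ka = [H+][A-]/[HA] = (2.63 × 10^-3)² / 3.67 × 10^-1 = 1.88 × 10^-5
pKa = -log(1.88 × 10^-5) = 4.73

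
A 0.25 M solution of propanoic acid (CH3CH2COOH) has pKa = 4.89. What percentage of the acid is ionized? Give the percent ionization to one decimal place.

CH3CH2COOH ⇌ CH3CH2COO- + H+; let x = [H+] at equilibrium.
Ka = 10^(−4.89) = 1.29 × 10^-5
x ≈ √(Ka·C₀) = √(1.29 × 10^-5 × 0.25) = 1.80 × 10^-3 M
% ionization = x/C₀ × 100% = 1.80 × 10^-3/0.25 × 100% = 0.7%

0.7%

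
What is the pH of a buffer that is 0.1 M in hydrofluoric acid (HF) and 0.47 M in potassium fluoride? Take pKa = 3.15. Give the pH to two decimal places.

Using pH = pKa + log([base]/[acid]) with [base]/[acid] = 0.47/0.1:
pH = 3.15 + (+0.672) = 3.82

pH = 3.82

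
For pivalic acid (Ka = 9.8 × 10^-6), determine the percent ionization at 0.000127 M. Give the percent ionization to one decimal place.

(CH3)3CCOOH ⇌ (CH3)3CCOO- + H+; let x = [H+] at equilibrium.
Ka = x²/(C₀ − x); solving the quadratic gives x = 3.07 × 10^-5 M.
% ionization = x/C₀ × 100% = 3.07 × 10^-5/0.000127 × 100% = 24.2%

24.2%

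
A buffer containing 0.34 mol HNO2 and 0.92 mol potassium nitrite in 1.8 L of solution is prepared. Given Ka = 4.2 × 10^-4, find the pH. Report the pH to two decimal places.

pH = 3.81

pKa = −log(4.2 × 10^-4) = 3.377
Henderson–Hasselbalch: pH = pKa + log([NO2-]/[HNO2]) = 3.377 + log(0.92/0.34)
pH = 3.377 + (+0.432) = 3.81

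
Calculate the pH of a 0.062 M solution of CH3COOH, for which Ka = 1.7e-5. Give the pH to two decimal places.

CH3COOH ⇌ CH3COO- + H+
Ka = [H+]²/(0.062 − [H+]) = 1.7 × 10^-5
Since Ka ≪ C₀, [H+] ≈ √(Ka·C₀) = 1.03 × 10^-3 M.
pH = −log(1.03 × 10^-3) = 2.99

pH = 2.99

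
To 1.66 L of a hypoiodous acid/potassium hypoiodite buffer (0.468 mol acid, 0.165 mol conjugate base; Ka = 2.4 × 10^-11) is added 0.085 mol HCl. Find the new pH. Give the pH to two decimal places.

After neutralization: n(HOI) = 0.553 mol, n(OI-) = 0.08 mol.
pKa = −log(2.4 × 10^-11) = 10.620
Henderson–Hasselbalch with mole ratio 0.08/0.553: pH = 10.620 + (-0.840)

pH = 9.78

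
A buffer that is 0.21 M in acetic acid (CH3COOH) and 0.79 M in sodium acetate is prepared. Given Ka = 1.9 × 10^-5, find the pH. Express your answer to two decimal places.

pKa = −log(1.9 × 10^-5) = 4.721
Using pH = pKa + log([base]/[acid]) with [base]/[acid] = 0.79/0.21:
pH = 4.721 + (+0.575) = 5.30

pH = 5.30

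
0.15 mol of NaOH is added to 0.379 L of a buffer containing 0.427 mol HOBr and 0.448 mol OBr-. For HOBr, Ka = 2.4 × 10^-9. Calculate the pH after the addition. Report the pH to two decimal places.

OH- converts HOBr to OBr-: HOBr → 0.277 mol, OBr- → 0.598 mol.
pKa = −log(2.4 × 10^-9) = 8.620
Henderson–Hasselbalch with mole ratio 0.598/0.277: pH = 8.620 + (+0.334)

pH = 8.95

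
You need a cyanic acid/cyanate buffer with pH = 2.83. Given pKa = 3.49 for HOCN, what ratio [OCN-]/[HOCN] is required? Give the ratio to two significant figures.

pH = pKa + log(r) ⇒ log(r) = 2.83 − 3.49 = -0.66
r = [OCN-]/[HOCN] = 10^(-0.66) = 0.219

ratio = 0.22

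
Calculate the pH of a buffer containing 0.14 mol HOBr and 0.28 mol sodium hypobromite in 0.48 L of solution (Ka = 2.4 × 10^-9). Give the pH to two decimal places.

pKa = −log(2.4 × 10^-9) = 8.620
Using pH = pKa + log([base]/[acid]) with [base]/[acid] = 0.28/0.14:
pH = 8.620 + (+0.301) = 8.92

pH = 8.92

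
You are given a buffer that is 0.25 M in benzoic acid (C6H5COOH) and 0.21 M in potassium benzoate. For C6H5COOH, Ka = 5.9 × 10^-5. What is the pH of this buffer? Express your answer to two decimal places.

pH = 4.15

pKa = −log(5.9 × 10^-5) = 4.229
pH = pKa + log([A⁻]/[HA]) = 4.229 + log(0.21/0.25)
pH = 4.229 + (-0.076) = 4.15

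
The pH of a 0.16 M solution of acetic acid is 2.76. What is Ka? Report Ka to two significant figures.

Ka = 1.9 × 10^-5

[H+] = 10^(-2.76) = 1.74 × 10^-3 M
At equilibrium [HA] = 0.16 − 1.74 × 10^-3 = 1.58 × 10^-1 M
Ka = [H+][A-]/[HA] = (1.74 × 10^-3)² / 1.58 × 10^-1 = 1.9 × 10^-5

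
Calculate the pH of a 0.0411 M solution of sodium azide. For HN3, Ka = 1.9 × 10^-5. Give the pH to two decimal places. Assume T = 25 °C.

N3- is the conjugate base of the weak acid HN3.
Kb = Kw/Ka = 1.0×10^-14 / 1.9 × 10^-5 = 5.26 × 10^-10
Kb = x²/(0.0411 − x) = 5.26 × 10^-10
Since Kb ≪ C₀, x ≈ √(Kb·C₀) = 4.65 × 10^-6 M.
Check: 0.011% ionized — well under 5%, approximation valid.
pOH = −log(4.65 × 10^-6) = 5.33; pH = 14.00 − 5.33 = 8.67

pH = 8.67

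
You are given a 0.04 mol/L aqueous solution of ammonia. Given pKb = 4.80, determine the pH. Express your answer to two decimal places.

NH3 + H2O ⇌ NH4+ + OH-
Kb = 10^(−4.80) = 1.58 × 10^-5
Kb = x²/(0.04 − x) = 1.58 × 10^-5
Neglecting x in the denominator: x = √(1.58 × 10^-5 × 0.04) = 7.95 × 10^-4 M
Check: 2% ionized — well under 5%, approximation valid.
pOH = 3.10, so pH = 14.00 − pOH = 10.90

pH = 10.90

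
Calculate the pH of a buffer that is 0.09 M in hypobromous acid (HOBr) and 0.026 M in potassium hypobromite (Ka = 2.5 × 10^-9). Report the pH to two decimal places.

pH = 8.06

pKa = −log(2.5 × 10^-9) = 8.602
pH = pKa + log([A⁻]/[HA]) = 8.602 + log(0.026/0.09)
pH = 8.602 + (-0.539) = 8.06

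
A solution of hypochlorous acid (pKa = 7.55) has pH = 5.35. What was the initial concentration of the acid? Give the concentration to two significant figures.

[H+] = 10^(-5.35) = 4.47 × 10^-6 M = x
Ka = 10^(−7.55) = 2.82 × 10^-8
Ka = x²/(C₀ − x) ⇒ C₀ = x + x²/Ka
C₀ = 4.47 × 10^-6 + (4.47 × 10^-6)²/(2.82 × 10^-8) = 7.13 × 10^-4 M

C₀ = 7.1 × 10^-4 M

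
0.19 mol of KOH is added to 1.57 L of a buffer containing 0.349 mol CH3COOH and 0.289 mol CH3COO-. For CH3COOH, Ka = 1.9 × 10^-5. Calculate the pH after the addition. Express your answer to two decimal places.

pH = 5.20

OH- converts CH3COOH to CH3COO-: CH3COOH → 0.159 mol, CH3COO- → 0.479 mol.
pKa = −log(1.9 × 10^-5) = 4.721
pH = pKa + log(n_CH3COO-/n_CH3COOH) = 4.721 + log(0.479/0.159) = 4.721 + (+0.479)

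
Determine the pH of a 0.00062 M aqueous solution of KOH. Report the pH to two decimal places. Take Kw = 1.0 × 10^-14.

KOH is a strong base; [OH-] = 0.00062 M.
pOH = -log(0.00062) = 3.21
pH = 14.00 - 3.21 = 10.79

pH = 10.79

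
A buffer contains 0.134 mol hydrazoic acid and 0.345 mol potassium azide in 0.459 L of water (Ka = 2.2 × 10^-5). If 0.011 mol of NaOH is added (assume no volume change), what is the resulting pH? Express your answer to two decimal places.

After neutralization: n(HN3) = 0.123 mol, n(N3-) = 0.356 mol.
pKa = −log(2.2 × 10^-5) = 4.658
Henderson–Hasselbalch with mole ratio 0.356/0.123: pH = 4.658 + (+0.462)

pH = 5.12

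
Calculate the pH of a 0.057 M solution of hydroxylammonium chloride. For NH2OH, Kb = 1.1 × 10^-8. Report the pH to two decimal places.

NH3OH+ is the conjugate acid of the weak base NH2OH.
Ka = Kw/Kb = 1.0×10^-14 / 1.1 × 10^-8 = 9.09 × 10^-7
From the ICE table, Ka = [H+]²/(0.057 − [H+]) = 9.09 × 10^-7.
Since Ka ≪ C₀, [H+] ≈ √(Ka·C₀) = 2.28 × 10^-4 M.
([H+]/C₀ = 0.4% < 5%, so the approximation holds.)
pH = −log[H+] = −log(2.28 × 10^-4) = 3.64

pH = 3.64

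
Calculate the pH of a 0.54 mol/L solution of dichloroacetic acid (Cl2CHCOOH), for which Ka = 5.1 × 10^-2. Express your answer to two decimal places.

pH = 0.85

Cl2CHCOOH ⇌ Cl2CHCOO- + H+
Ka = x²/(0.54 − x) = 5.1 × 10^-2
Here C₀/Ka ≈ 10.6, so the small-x approximation fails. Use the quadratic:
x = (−Ka + √(Ka² + 4·Ka·C₀))/2 = 1.42 × 10^-1 M
pH = −log[H+] = −log(1.42 × 10^-1) = 0.85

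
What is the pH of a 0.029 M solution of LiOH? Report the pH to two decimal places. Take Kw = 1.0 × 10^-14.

pH = 12.46

LiOH is a strong base; [OH-] = 0.029 M.
pOH = -log(0.029) = 1.54
pH = 14.00 - 1.54 = 12.46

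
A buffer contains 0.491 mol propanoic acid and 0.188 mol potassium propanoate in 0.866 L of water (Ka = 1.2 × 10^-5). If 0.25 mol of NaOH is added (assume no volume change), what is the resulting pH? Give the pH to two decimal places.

OH- converts CH3CH2COOH to CH3CH2COO-: CH3CH2COOH → 0.241 mol, CH3CH2COO- → 0.438 mol.
pKa = −log(1.2 × 10^-5) = 4.921
pH = pKa + log([A⁻]/[HA]) = 4.921 + log(0.438/0.241) = 4.921 +0.259

pH = 5.18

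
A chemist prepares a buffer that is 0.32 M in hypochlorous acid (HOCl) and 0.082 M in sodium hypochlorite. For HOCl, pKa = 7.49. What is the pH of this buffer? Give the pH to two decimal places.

pH = 6.90

Using pH = pKa + log([base]/[acid]) with [base]/[acid] = 0.082/0.32:
pH = 7.49 + (-0.591) = 6.90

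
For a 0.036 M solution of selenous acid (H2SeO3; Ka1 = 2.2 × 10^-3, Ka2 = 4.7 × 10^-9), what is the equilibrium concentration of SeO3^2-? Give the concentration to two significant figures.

First ionization gives [H+] ≈ [HSeO3-] = 7.87 × 10^-3 M.
Second step: Ka2 = [H+][SeO3^2-]/[HSeO3-] ≈ [SeO3^2-] (since [H+] ≈ [HSeO3-]).
So [SeO3^2-] ≈ Ka2.

4.7 × 10^-9 M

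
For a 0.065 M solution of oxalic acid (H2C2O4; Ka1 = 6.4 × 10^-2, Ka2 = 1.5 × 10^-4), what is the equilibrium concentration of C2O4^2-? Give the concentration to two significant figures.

First ionization gives [H+] ≈ [HC2O4-] = 4.00 × 10^-2 M.
Second step: Ka2 = [H+][C2O4^2-]/[HC2O4-] ≈ [C2O4^2-] (since [H+] ≈ [HC2O4-]).
So [C2O4^2-] ≈ Ka2.

1.5 × 10^-4 M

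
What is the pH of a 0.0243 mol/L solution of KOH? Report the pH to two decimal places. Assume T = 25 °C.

KOH is a strong base; [OH-] = 0.0243 M.
pOH = -log(0.0243) = 1.61
pH = 14.00 - 1.61 = 12.39

pH = 12.39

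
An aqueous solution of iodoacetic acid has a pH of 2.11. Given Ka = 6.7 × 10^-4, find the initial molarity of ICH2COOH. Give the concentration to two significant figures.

C₀ = 9.8 × 10^-2 M

[H+] = 10^(-2.11) = 7.76 × 10^-3 M = x
Ka = x²/(C₀ − x) ⇒ C₀ = x + x²/Ka
C₀ = 7.76 × 10^-3 + (7.76 × 10^-3)²/(6.7 × 10^-4) = 9.76 × 10^-2 M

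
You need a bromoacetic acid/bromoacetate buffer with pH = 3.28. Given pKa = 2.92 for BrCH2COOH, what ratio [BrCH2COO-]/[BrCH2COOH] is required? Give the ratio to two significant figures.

ratio = 2.3

pH = pKa + log(r) ⇒ log(r) = 3.28 − 2.92 = +0.36
r = [BrCH2COO-]/[BrCH2COOH] = 10^(+0.36) = 2.29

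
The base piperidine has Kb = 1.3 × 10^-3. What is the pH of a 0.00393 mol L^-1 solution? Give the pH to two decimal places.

pH = 11.23

C5H10NH + H2O ⇌ C5H10NH2+ + OH-
Kb = x²/(0.00393 − x) = 1.3 × 10^-3
Here C₀/Kb ≈ 3.02, so the small-x approximation fails. Use the quadratic:
x = [−0.0013 + √(0.0013² + 2.04e-05)]/2 = 1.70 × 10^-3 M
pOH = −log(1.70 × 10^-3) = 2.77; pH = 14.00 − 2.77 = 11.23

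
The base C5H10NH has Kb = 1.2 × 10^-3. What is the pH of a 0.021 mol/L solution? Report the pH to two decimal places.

C5H10NH + H2O ⇌ C5H10NH2+ + OH-
From the ICE table, Kb = [OH-]²/(0.021 − [OH-]) = 1.2 × 10^-3.
The 5% rule fails; solving [OH-]² + Kb·[OH-] − Kb·C₀ = 0 exactly:
[OH-] = [−0.0012 + √(0.0012² + 0.000101)]/2 = 4.46 × 10^-3 M
pOH = 2.35, so pH = 14.00 − pOH = 11.65

pH = 11.65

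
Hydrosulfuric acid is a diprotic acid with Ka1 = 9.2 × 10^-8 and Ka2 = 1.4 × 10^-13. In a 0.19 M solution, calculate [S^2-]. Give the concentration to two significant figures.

1.4 × 10^-13 M

First ionization gives [H+] ≈ [HS-] = 1.32 × 10^-4 M.
Second step: Ka2 = [H+][S^2-]/[HS-] ≈ [S^2-] (since [H+] ≈ [HS-]).
So [S^2-] ≈ Ka2.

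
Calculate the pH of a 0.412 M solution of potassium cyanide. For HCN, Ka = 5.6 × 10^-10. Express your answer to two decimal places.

pH = 11.43

CN- is the conjugate base of the weak acid HCN.
Kb = Kw/Ka = 1.0×10^-14 / 5.6 × 10^-10 = 1.79 × 10^-5
From the ICE table, Kb = [OH-]²/(0.412 − [OH-]) = 1.79 × 10^-5.
Neglecting [OH-] in the denominator: [OH-] = √(1.79 × 10^-5 × 0.412) = 2.72 × 10^-3 M
pOH = −log(2.72 × 10^-3) = 2.57; pH = 14.00 − 2.57 = 11.43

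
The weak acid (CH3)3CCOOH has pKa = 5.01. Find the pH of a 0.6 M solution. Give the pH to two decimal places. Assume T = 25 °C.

(CH3)3CCOOH ⇌ (CH3)3CCOO- + H+
Ka = 10^(−5.01) = 9.77 × 10^-6
Let x = [H+] at equilibrium. Ka = x²/(0.6 − x).
Since Ka ≪ C₀, x ≈ √(Ka·C₀) = 2.42 × 10^-3 M.
pH = −log(2.42 × 10^-3) = 2.62

pH = 2.62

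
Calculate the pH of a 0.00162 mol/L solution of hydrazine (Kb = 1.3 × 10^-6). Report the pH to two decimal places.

N2H4 + H2O ⇌ N2H5+ + OH-
From the ICE table, Kb = [OH-]²/(0.00162 − [OH-]) = 1.3 × 10^-6.
Assume [OH-] ≪ 0.00162: [OH-] ≈ √(1.3 × 10^-6 × 0.00162) = 4.59 × 10^-5 M
pOH = −log(4.59 × 10^-5) = 4.34; pH = 14.00 − 4.34 = 9.66

pH = 9.66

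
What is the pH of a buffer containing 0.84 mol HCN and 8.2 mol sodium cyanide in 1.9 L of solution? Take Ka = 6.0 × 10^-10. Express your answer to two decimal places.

pKa = −log(6.0 × 10^-10) = 9.222
pH = pKa + log([A⁻]/[HA]) = 9.222 + log(8.2/0.84)
pH = 9.222 + (+0.990) = 10.21

pH = 10.21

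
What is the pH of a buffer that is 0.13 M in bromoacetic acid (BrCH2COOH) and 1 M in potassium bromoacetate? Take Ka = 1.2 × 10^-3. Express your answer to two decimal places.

pKa = −log(1.2 × 10^-3) = 2.921
pH = pKa + log([A⁻]/[HA]) = 2.921 + log(1/0.13)
pH = 2.921 + (+0.886) = 3.81

pH = 3.81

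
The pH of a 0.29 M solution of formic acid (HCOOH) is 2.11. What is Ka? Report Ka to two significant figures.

Ka = 2.1 × 10^-4

[H+] = 10^(-2.11) = 7.76 × 10^-3 M
At equilibrium [HA] = 0.29 − 7.76 × 10^-3 = 2.82 × 10^-1 M
Ka = [H+][A-]/[HA] = (7.76 × 10^-3)² / 2.82 × 10^-1 = 2.1 × 10^-4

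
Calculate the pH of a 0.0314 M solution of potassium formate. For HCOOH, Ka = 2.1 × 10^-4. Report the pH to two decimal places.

HCOO- is the conjugate base of the weak acid HCOOH.
Kb = Kw/Ka = 1.0×10^-14 / 2.1 × 10^-4 = 4.76 × 10^-11
From the ICE table, Kb = [OH-]²/(0.0314 − [OH-]) = 4.76 × 10^-11.
Since Kb ≪ C₀, [OH-] ≈ √(Kb·C₀) = 1.22 × 10^-6 M.
Check: 0.0039% ionized — well under 5%, approximation valid.
pOH = −log(1.22 × 10^-6) = 5.91; pH = 14.00 − 5.91 = 8.09

pH = 8.09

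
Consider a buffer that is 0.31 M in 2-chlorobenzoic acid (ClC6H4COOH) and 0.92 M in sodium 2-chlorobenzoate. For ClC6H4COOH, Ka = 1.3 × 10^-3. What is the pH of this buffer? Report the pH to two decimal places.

pH = 3.36

pKa = −log(1.3 × 10^-3) = 2.886
Using pH = pKa + log([base]/[acid]) with [base]/[acid] = 0.92/0.31:
pH = 2.886 + (+0.472) = 3.36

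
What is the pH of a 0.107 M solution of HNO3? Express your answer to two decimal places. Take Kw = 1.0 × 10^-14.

HNO3 is a strong acid and dissociates completely, so [H+] = 0.107 M.
pH = -log(0.107) = 0.97

pH = 0.97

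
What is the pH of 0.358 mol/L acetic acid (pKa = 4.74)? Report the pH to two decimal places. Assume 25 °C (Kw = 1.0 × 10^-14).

CH3COOH ⇌ CH3COO- + H+
Ka = 10^(−4.74) = 1.82 × 10^-5
Ka = [H+]²/(0.358 − [H+]) = 1.82 × 10^-5
Assume [H+] ≪ 0.358: [H+] ≈ √(1.82 × 10^-5 × 0.358) = 2.55 × 10^-3 M
pH = −log(2.55 × 10^-3) = 2.59

pH = 2.59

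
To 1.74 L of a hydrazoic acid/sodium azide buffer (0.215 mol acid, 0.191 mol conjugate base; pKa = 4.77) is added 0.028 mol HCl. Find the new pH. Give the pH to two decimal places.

Added H+ converts N3- to HN3: HN3 → 0.243 mol, N3- → 0.163 mol.
Henderson–Hasselbalch with mole ratio 0.163/0.243: pH = 4.77 + (-0.173)

pH = 4.60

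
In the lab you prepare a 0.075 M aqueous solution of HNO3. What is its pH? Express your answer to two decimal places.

pH = 1.12

HNO3 is a strong acid and dissociates completely, so [H+] = 0.075 M.
pH = -log(0.075) = 1.12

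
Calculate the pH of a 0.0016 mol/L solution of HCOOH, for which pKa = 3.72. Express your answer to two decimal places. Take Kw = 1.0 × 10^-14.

HCOOH ⇌ HCOO- + H+
Ka = 10^(−3.72) = 1.91 × 10^-4
From the ICE table, Ka = x²/(0.0016 − x) = 1.91 × 10^-4.
Here C₀/Ka ≈ 8.38, so the small-x approximation fails. Use the quadratic:
x = (−Ka + √(Ka² + 4·Ka·C₀))/2 = 4.65 × 10^-4 M
pH = −log[H+] = −log(4.65 × 10^-4) = 3.33

pH = 3.33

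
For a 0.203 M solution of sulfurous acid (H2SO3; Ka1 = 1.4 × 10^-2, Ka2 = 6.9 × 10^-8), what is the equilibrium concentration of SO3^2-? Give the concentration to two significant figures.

First ionization gives [H+] ≈ [HSO3-] = 4.68 × 10^-2 M.
Second step: Ka2 = [H+][SO3^2-]/[HSO3-] ≈ [SO3^2-] (since [H+] ≈ [HSO3-]).
So [SO3^2-] ≈ Ka2.

6.9 × 10^-8 M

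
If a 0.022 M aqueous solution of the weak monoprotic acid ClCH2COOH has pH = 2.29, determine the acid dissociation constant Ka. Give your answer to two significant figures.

Ka = 1.6 × 10^-3

[H+] = 10^(-2.29) = 5.13 × 10^-3 M
At equilibrium [HA] = 0.022 − 5.13 × 10^-3 = 1.69 × 10^-2 M
Ka = [H+][A-]/[HA] = (5.13 × 10^-3)² / 1.69 × 10^-2 = 1.6 × 10^-3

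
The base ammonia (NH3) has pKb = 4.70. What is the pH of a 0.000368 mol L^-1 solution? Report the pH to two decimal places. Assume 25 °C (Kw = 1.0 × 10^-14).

NH3 + H2O ⇌ NH4+ + OH-
Kb = 10^(−4.70) = 2.00 × 10^-5
From the ICE table, Kb = x²/(0.000368 − x) = 2.00 × 10^-5.
Here C₀/Kb ≈ 18.4, so the small-x approximation fails. Use the quadratic:
x = (−Kb + √(Kb² + 4·Kb·C₀))/2 = 7.64 × 10^-5 M
pOH = −log(7.64 × 10^-5) = 4.12; pH = 14.00 − 4.12 = 9.88

pH = 9.88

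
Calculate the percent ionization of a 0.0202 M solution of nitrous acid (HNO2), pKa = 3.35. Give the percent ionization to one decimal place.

HNO2 ⇌ NO2- + H+; let x = [H+] at equilibrium.
Ka = 10^(−3.35) = 4.47 × 10^-4
Solve x² + 0.000447x − 9.03e-06 = 0 → x = 2.79 × 10^-3 M
Fraction ionized = 2.79 × 10^-3 / 0.0202 = 0.1381 → 13.8%

13.8%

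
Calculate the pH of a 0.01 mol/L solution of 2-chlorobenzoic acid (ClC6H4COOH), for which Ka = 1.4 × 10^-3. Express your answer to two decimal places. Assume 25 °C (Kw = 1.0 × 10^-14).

pH = 2.51

ClC6H4COOH ⇌ ClC6H4COO- + H+
Ka = [H+]²/(0.01 − [H+]) = 1.4 × 10^-3
Here C₀/Ka ≈ 7.14, so the small-[H+] approximation fails. Use the quadratic:
[H+] = (−Ka + √(Ka² + 4·Ka·C₀))/2 = 3.11 × 10^-3 M
pH = −log[H+] = −log(3.11 × 10^-3) = 2.51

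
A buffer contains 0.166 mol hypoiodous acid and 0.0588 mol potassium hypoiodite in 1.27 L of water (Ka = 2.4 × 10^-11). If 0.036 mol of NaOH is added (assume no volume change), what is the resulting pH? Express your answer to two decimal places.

pH = 10.48

OH- converts HOI to OI-: HOI → 0.13 mol, OI- → 0.0948 mol.
pKa = −log(2.4 × 10^-11) = 10.620
Henderson–Hasselbalch with mole ratio 0.0948/0.13: pH = 10.620 + (-0.137)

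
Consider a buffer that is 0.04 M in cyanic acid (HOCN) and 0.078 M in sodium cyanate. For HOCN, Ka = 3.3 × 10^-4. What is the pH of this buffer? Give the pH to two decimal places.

pKa = −log(3.3 × 10^-4) = 3.481
pH = pKa + log([A⁻]/[HA]) = 3.481 + log(0.078/0.04)
pH = 3.481 + (+0.290) = 3.77

pH = 3.77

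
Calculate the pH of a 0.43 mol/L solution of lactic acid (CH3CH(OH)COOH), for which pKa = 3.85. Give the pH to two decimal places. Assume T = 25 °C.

pH = 2.11

CH3CH(OH)COOH ⇌ CH3CH(OH)COO- + H+
Ka = 10^(−3.85) = 1.41 × 10^-4
From the ICE table, Ka = [H+]²/(0.43 − [H+]) = 1.41 × 10^-4.
Assume [H+] ≪ 0.43: [H+] ≈ √(1.41 × 10^-4 × 0.43) = 7.79 × 10^-3 M
([H+]/C₀ = 1.8% < 5%, so the approximation holds.)
pH = −log[H+] = −log(7.79 × 10^-3) = 2.11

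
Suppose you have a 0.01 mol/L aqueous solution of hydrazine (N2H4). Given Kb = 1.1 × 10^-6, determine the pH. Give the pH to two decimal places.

N2H4 + H2O ⇌ N2H5+ + OH-
Kb = x²/(0.01 − x) = 1.1 × 10^-6
Assume x ≪ 0.01: x ≈ √(1.1 × 10^-6 × 0.01) = 1.05 × 10^-4 M
pOH = 3.98, so pH = 14.00 − pOH = 10.02

pH = 10.02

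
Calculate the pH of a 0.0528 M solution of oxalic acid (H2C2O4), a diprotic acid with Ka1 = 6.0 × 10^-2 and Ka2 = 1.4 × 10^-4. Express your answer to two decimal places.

pH = 1.47

Ka1 ≫ Ka2, so treat the first dissociation as the only significant source of H+.
Ka1 = x²/(0.0528 − x) = 6.0 × 10^-2
Solving the quadratic: x = (−Ka1 + √(Ka1² + 4·Ka1·C₀))/2 = 3.38 × 10^-2 M
pH = −log(3.38 × 10^-2) = 1.47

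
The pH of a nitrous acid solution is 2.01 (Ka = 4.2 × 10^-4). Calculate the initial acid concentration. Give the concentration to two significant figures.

[H+] = 10^(-2.01) = 9.77 × 10^-3 M = x
Ka = x²/(C₀ − x) ⇒ C₀ = x + x²/Ka
C₀ = 9.77 × 10^-3 + (9.77 × 10^-3)²/(4.2 × 10^-4) = 2.37 × 10^-1 M

C₀ = 2.4 × 10^-1 M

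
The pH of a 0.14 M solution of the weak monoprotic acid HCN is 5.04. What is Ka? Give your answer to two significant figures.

Ka = 5.9 × 10^-10

[H+] = 10^(-5.04) = 9.12 × 10^-6 M
At equilibrium [HA] = 0.14 − 9.12 × 10^-6 = 1.40 × 10^-1 M
Ka = [H+][A-]/[HA] = (9.12 × 10^-6)² / 1.40 × 10^-1 = 5.9 × 10^-10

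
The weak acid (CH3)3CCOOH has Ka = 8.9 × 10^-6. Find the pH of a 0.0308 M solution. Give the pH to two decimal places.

pH = 3.28

(CH3)3CCOOH ⇌ (CH3)3CCOO- + H+
Ka = x²/(0.0308 − x) = 8.9 × 10^-6
Since Ka ≪ C₀, x ≈ √(Ka·C₀) = 5.24 × 10^-4 M.
pH = −log(5.24 × 10^-4) = 3.28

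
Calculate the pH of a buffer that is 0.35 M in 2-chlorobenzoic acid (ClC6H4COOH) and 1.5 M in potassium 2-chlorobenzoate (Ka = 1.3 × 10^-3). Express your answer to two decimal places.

pH = 3.52

pKa = −log(1.3 × 10^-3) = 2.886
Henderson–Hasselbalch: pH = pKa + log([ClC6H4COO-]/[ClC6H4COOH]) = 2.886 + log(1.5/0.35)
pH = 2.886 + (+0.632) = 3.52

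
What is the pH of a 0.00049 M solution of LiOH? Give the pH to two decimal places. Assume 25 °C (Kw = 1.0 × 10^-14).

pH = 10.69

LiOH is a strong base; [OH-] = 0.00049 M.
pOH = -log(0.00049) = 3.31
pH = 14.00 - 3.31 = 10.69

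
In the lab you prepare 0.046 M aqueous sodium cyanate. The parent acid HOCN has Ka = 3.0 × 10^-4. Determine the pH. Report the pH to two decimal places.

pH = 8.09

OCN- is the conjugate base of the weak acid HOCN.
Kb = Kw/Ka = 1.0×10^-14 / 3.0 × 10^-4 = 3.33 × 10^-11
Let x = [OH-] at equilibrium. Kb = x²/(0.046 − x).
Assume x ≪ 0.046: x ≈ √(3.33 × 10^-11 × 0.046) = 1.24 × 10^-6 M
(x/C₀ = 0.0027% < 5%, so the approximation holds.)
pOH = 5.91, so pH = 14.00 − pOH = 8.09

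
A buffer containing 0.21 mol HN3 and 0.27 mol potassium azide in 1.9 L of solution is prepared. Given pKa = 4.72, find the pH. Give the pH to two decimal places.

pH = 4.83

pH = pKa + log([A⁻]/[HA]) = 4.72 + log(0.27/0.21)
pH = 4.72 + (+0.109) = 4.83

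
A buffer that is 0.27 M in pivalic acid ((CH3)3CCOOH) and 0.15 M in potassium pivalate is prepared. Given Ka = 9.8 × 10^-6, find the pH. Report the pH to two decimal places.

pH = 4.75

pKa = −log(9.8 × 10^-6) = 5.009
Using pH = pKa + log([base]/[acid]) with [base]/[acid] = 0.15/0.27:
pH = 5.009 + (-0.255) = 4.75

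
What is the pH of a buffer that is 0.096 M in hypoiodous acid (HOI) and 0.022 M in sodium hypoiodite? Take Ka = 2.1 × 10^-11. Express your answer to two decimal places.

pH = 10.04

pKa = −log(2.1 × 10^-11) = 10.678
pH = pKa + log([A⁻]/[HA]) = 10.678 + log(0.022/0.096)
pH = 10.678 + (-0.640) = 10.04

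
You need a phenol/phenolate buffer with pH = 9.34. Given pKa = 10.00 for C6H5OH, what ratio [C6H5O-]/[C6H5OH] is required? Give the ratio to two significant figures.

pH = pKa + log(r) ⇒ log(r) = 9.34 − 10.00 = -0.66
r = [C6H5O-]/[C6H5OH] = 10^(-0.66) = 0.219

ratio = 0.22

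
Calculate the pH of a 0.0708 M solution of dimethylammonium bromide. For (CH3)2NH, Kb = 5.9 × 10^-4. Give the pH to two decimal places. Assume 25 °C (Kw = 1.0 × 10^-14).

pH = 5.96

(CH3)2NH2+ is the conjugate acid of the weak base (CH3)2NH.
Ka = Kw/Kb = 1.0×10^-14 / 5.9 × 10^-4 = 1.69 × 10^-11
Let x = [H+] at equilibrium. Ka = x²/(0.0708 − x).
Since Ka ≪ C₀, x ≈ √(Ka·C₀) = 1.09 × 10^-6 M.
(x/C₀ = 0.0015% < 5%, so the approximation holds.)
pH = −log(1.09 × 10^-6) = 5.96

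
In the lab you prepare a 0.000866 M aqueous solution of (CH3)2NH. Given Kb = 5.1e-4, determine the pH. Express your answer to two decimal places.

(CH3)2NH + H2O ⇌ (CH3)2NH2+ + OH-
From the ICE table, Kb = [OH-]²/(0.000866 − [OH-]) = 5.1 × 10^-4.
The 5% rule fails; solving [OH-]² + Kb·[OH-] − Kb·C₀ = 0 exactly:
[OH-] = (−Kb + √(Kb² + 4·Kb·C₀))/2 = 4.57 × 10^-4 M
pOH = −log(4.57 × 10^-4) = 3.34; pH = 14.00 − 3.34 = 10.66

pH = 10.66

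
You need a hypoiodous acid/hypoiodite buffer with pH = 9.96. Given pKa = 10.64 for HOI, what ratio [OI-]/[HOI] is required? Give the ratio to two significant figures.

pH = pKa + log(r) ⇒ log(r) = 9.96 − 10.64 = -0.68
r = [OI-]/[HOI] = 10^(-0.68) = 0.209

ratio = 0.21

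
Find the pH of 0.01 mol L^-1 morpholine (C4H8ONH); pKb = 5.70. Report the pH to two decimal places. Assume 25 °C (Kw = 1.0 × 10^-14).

C4H8ONH + H2O ⇌ C4H8ONH2+ + OH-
Kb = 10^(−5.70) = 2.00 × 10^-6
From the ICE table, Kb = x²/(0.01 − x) = 2.00 × 10^-6.
Assume x ≪ 0.01: x ≈ √(2.00 × 10^-6 × 0.01) = 1.41 × 10^-4 M
Check: 1.4% ionized — well under 5%, approximation valid.
pOH = −log(1.41 × 10^-4) = 3.85; pH = 14.00 − 3.85 = 10.15

pH = 10.15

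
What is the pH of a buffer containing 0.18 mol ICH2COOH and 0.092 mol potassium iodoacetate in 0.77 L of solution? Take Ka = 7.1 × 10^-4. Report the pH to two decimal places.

pH = 2.86

pKa = −log(7.1 × 10^-4) = 3.149
pH = pKa + log([A⁻]/[HA]) = 3.149 + log(0.092/0.18)
pH = 3.149 + (-0.291) = 2.86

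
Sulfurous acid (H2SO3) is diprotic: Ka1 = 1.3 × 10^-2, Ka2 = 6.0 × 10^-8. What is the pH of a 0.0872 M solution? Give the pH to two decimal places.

pH = 1.56

Since Ka1 ≫ Ka2, the first ionization dominates [H+].
Ka1 = x²/(0.0872 − x) = 1.3 × 10^-2
Solving the quadratic: x = (−Ka1 + √(Ka1² + 4·Ka1·C₀))/2 = 2.78 × 10^-2 M
pH = −log(2.78 × 10^-2) = 1.56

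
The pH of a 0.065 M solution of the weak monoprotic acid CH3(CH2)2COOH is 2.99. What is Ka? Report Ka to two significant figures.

Ka = 1.6 × 10^-5

[H+] = 10^(-2.99) = 1.02 × 10^-3 M
At equilibrium [HA] = 0.065 − 1.02 × 10^-3 = 6.40 × 10^-2 M
Ka = [H+][A-]/[HA] = (1.02 × 10^-3)² / 6.40 × 10^-2 = 1.6 × 10^-5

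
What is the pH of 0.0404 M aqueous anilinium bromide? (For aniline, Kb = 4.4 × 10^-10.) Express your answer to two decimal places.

pH = 3.02

C6H5NH3+ is the conjugate acid of the weak base C6H5NH2.
Ka = Kw/Kb = 1.0×10^-14 / 4.4 × 10^-10 = 2.27 × 10^-5
From the ICE table, Ka = [H+]²/(0.0404 − [H+]) = 2.27 × 10^-5.
Since Ka ≪ C₀, [H+] ≈ √(Ka·C₀) = 9.58 × 10^-4 M.
pH = −log[H+] = −log(9.58 × 10^-4) = 3.02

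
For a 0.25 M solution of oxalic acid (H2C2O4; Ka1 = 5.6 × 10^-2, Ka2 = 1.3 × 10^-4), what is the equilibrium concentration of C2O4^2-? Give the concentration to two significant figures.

1.3 × 10^-4 M

First ionization gives [H+] ≈ [HC2O4-] = 9.36 × 10^-2 M.
Second step: Ka2 = [H+][C2O4^2-]/[HC2O4-] ≈ [C2O4^2-] (since [H+] ≈ [HC2O4-]).
So [C2O4^2-] ≈ Ka2.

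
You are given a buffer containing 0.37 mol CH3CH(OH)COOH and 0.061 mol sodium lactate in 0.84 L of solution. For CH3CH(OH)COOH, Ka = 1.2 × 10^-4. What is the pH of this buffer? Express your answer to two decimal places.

pKa = −log(1.2 × 10^-4) = 3.921
Henderson–Hasselbalch: pH = pKa + log([CH3CH(OH)COO-]/[CH3CH(OH)COOH]) = 3.921 + log(0.061/0.37)
pH = 3.921 + (-0.783) = 3.14

pH = 3.14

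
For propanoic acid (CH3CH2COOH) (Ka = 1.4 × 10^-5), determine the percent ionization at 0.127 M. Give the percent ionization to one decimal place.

CH3CH2COOH ⇌ CH3CH2COO- + H+; let x = [H+] at equilibrium.
x ≈ √(Ka·C₀) = √(1.4 × 10^-5 × 0.127) = 1.33 × 10^-3 M
% ionization = x/C₀ × 100% = 1.33 × 10^-3/0.127 × 100% = 1.0%

1.0%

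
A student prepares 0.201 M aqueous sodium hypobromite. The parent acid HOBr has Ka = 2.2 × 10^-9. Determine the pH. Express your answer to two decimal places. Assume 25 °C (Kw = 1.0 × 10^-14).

OBr- is the conjugate base of the weak acid HOBr.
Kb = Kw/Ka = 1.0×10^-14 / 2.2 × 10^-9 = 4.55 × 10^-6
Let x = [OH-] at equilibrium. Kb = x²/(0.201 − x).
Since Kb ≪ C₀, x ≈ √(Kb·C₀) = 9.56 × 10^-4 M.
(x/C₀ = 0.48% < 5%, so the approximation holds.)
pOH = 3.02, so pH = 14.00 − pOH = 10.98

pH = 10.98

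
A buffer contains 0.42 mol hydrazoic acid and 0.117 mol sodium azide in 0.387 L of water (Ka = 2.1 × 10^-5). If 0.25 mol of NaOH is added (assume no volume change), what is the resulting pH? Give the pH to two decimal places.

After neutralization: n(HN3) = 0.17 mol, n(N3-) = 0.367 mol.
pKa = −log(2.1 × 10^-5) = 4.678
pH = pKa + log(n_N3-/n_HN3) = 4.678 + log(0.367/0.17) = 4.678 + (+0.334)

pH = 5.01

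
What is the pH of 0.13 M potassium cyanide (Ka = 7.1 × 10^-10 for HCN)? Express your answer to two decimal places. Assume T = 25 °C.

pH = 11.13

CN- is the conjugate base of the weak acid HCN.
Kb = Kw/Ka = 1.0×10^-14 / 7.1 × 10^-10 = 1.41 × 10^-5
Let x = [OH-] at equilibrium. Kb = x²/(0.13 − x).
Neglecting x in the denominator: x = √(1.41 × 10^-5 × 0.13) = 1.35 × 10^-3 M
(x/C₀ = 1% < 5%, so the approximation holds.)
pOH = 2.87, so pH = 14.00 − pOH = 11.13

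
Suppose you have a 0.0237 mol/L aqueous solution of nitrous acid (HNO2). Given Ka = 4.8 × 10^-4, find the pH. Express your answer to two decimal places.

pH = 2.50

HNO2 ⇌ NO2- + H+
From the ICE table, Ka = x²/(0.0237 − x) = 4.8 × 10^-4.
Here C₀/Ka ≈ 49.4, so the small-x approximation fails. Use the quadratic:
x = [−0.00048 + √(0.00048² + 4.55e-05)]/2 = 3.14 × 10^-3 M
pH = −log(3.14 × 10^-3) = 2.50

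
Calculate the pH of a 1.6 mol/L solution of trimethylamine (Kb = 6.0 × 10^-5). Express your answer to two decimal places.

pH = 11.99

(CH3)3N + H2O ⇌ (CH3)3NH+ + OH-
Kb = [OH-]²/(1.6 − [OH-]) = 6.0 × 10^-5
Assume [OH-] ≪ 1.6: [OH-] ≈ √(6.0 × 10^-5 × 1.6) = 9.80 × 10^-3 M
([OH-]/C₀ = 0.61% < 5%, so the approximation holds.)
pOH = 2.01, so pH = 14.00 − pOH = 11.99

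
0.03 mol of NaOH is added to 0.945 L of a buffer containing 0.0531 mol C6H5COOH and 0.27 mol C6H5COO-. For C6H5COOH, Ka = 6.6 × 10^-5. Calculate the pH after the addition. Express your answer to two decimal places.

After neutralization: n(C6H5COOH) = 0.0231 mol, n(C6H5COO-) = 0.3 mol.
pKa = −log(6.6 × 10^-5) = 4.180
pH = pKa + log(n_C6H5COO-/n_C6H5COOH) = 4.180 + log(0.3/0.0231) = 4.180 + (+1.114)

pH = 5.29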